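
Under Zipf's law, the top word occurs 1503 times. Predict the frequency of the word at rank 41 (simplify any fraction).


Zipf's law: freq(rank) = f1 / rank
f1 = 1503, rank = 41
freq = 1503 / 41
GCD(1503, 41) = 1
Simplified: 1503/41

1503/41


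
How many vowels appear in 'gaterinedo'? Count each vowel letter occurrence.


Scanning each character of 'gaterinedo':
  Position 1: 'g' -> consonant (running count: 0)
  Position 2: 'a' -> vowel (running count: 1)
  Position 3: 't' -> consonant (running count: 1)
  Position 4: 'e' -> vowel (running count: 2)
  Position 5: 'r' -> consonant (running count: 2)
  Position 6: 'i' -> vowel (running count: 3)
  Position 7: 'n' -> consonant (running count: 3)
  Position 8: 'e' -> vowel (running count: 4)
  Position 9: 'd' -> consonant (running count: 4)
  Position 10: 'o' -> vowel (running count: 5)
Total vowels: 5

5


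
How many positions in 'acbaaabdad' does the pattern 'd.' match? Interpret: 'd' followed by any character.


Pattern: d. means 'd' followed by any character.
Scanning 'acbaaabdad' position-by-position:
  Pos 0: window 'ac' -> no
  Pos 1: window 'cb' -> no
  Pos 2: window 'ba' -> no
  Pos 3: window 'aa' -> no
  Pos 4: window 'aa' -> no
  Pos 5: window 'ab' -> no
  Pos 6: window 'bd' -> no
  Pos 7: window 'da' -> MATCH
  Pos 8: window 'ad' -> no
  Pos 9: window 'd' -> no
Total matches: 1

1


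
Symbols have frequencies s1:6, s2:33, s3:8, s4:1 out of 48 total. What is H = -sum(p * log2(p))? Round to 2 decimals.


Computing entropy H = -sum(p_i * log2(p_i)):
  s1: p = 6/48 = 0.1250, -p*log2(p) = 0.3750
  s2: p = 33/48 = 0.6875, -p*log2(p) = 0.3716
  s3: p = 8/48 = 0.1667, -p*log2(p) = 0.4308
  s4: p = 1/48 = 0.0208, -p*log2(p) = 0.1164
H = sum of terms = 1.2938
Rounded to 2 decimals: 1.29

1.29


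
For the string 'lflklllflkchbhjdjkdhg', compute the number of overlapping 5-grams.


String 'lflklllflkchbhjdjkdhg' has length L = 21.
Number of overlapping n-grams = L - n + 1
Substituting: 21 - 5 + 1 = 17

17


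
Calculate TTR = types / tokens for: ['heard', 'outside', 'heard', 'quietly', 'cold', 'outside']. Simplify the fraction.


Tokens: 6
Unique types: ('cold', 'heard', 'outside', 'quietly') = 4
TTR = 4/6
Simplify: divide both by 2 -> 2/3
TTR = 2/3

2/3


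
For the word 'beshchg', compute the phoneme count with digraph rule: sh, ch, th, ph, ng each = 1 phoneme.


Parsing 'beshchg' greedily, digraphs first:
  'b' -> consonant phoneme (phonemes so far: 1)
  'e' -> vowel phoneme (phonemes so far: 2)
  'sh' -> digraph (1 consonant phoneme) (phonemes so far: 3)
  'ch' -> digraph (1 consonant phoneme) (phonemes so far: 4)
  'g' -> consonant phoneme (phonemes so far: 5)
Total phonemes: 5

5


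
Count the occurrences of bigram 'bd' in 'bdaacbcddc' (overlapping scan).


Scanning 'bdaacbcddc' for bigram 'bd':
  Position 0: 'bd' -> MATCH
  Position 1: 'da' -> no
  Position 2: 'aa' -> no
  Position 3: 'ac' -> no
  Position 4: 'cb' -> no
  Position 5: 'bc' -> no
  Position 6: 'cd' -> no
  Position 7: 'dd' -> no
  Position 8: 'dc' -> no
Total matches: 1

1


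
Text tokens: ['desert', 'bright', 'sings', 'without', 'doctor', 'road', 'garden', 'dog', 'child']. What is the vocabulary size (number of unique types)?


Listing all tokens and tracking unique types:
  Token 1: 'desert' -> NEW (unique so far: 1)
  Token 2: 'bright' -> NEW (unique so far: 2)
  Token 3: 'sings' -> NEW (unique so far: 3)
  Token 4: 'without' -> NEW (unique so far: 4)
  Token 5: 'doctor' -> NEW (unique so far: 5)
  Token 6: 'road' -> NEW (unique so far: 6)
  Token 7: 'garden' -> NEW (unique so far: 7)
  Token 8: 'dog' -> NEW (unique so far: 8)
  Token 9: 'child' -> NEW (unique so far: 9)
Unique types: ('bright', 'child', 'desert', 'doctor', 'dog', 'garden', 'road', 'sings', 'without')
Vocabulary size: 9

9


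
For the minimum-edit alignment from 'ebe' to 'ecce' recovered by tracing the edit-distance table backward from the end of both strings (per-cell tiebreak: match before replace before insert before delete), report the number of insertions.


Edit distance = 2. Backtracking from cell (3, 4) with preference match > replace > insert > delete,
then listing the resulting alignment 'ebe' -> 'ecce' left to right:
  Step 1: keep 'e'
  Step 2: insert 'c' [insertion #1]
  Step 3: replace b->c
  Step 4: keep 'e'
Total insertions: 1

1


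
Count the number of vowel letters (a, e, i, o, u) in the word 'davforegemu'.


Scanning each character of 'davforegemu':
  Position 1: 'd' -> consonant (running count: 0)
  Position 2: 'a' -> vowel (running count: 1)
  Position 3: 'v' -> consonant (running count: 1)
  Position 4: 'f' -> consonant (running count: 1)
  Position 5: 'o' -> vowel (running count: 2)
  Position 6: 'r' -> consonant (running count: 2)
  Position 7: 'e' -> vowel (running count: 3)
  Position 8: 'g' -> consonant (running count: 3)
  Position 9: 'e' -> vowel (running count: 4)
  Position 10: 'm' -> consonant (running count: 4)
  Position 11: 'u' -> vowel (running count: 5)
Total vowels: 5

5


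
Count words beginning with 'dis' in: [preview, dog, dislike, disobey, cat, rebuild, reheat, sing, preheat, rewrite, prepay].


Checking each word for prefix 'dis':
  'preview' -> no (count: 0)
  'dog' -> no (count: 0)
  'dislike' -> YES, starts with 'dis' (count: 1)
  'disobey' -> YES, starts with 'dis' (count: 2)
  'cat' -> no (count: 2)
  'rebuild' -> no (count: 2)
  'reheat' -> no (count: 2)
  'sing' -> no (count: 2)
  'preheat' -> no (count: 2)
  'rewrite' -> no (count: 2)
  'prepay' -> no (count: 2)
Total with prefix 'dis': 2

2


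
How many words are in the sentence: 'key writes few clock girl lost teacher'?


Counting words by splitting on spaces:
  Word 1: 'key'
  Word 2: 'writes'
  Word 3: 'few'
  Word 4: 'clock'
  Word 5: 'girl'
  Word 6: 'lost'
  Word 7: 'teacher'
Total words: 7

7


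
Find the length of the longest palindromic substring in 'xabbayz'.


Scanning 'xabbayz' for palindromic substrings.
Substring at positions 1-4: 'abba'.
Check: reverse('abba') = 'abba' -> palindrome confirmed.
Neighbouring characters ('x' / 'y') break symmetry, so it cannot extend further.
No longer palindromic substring exists; longest length = 4

4


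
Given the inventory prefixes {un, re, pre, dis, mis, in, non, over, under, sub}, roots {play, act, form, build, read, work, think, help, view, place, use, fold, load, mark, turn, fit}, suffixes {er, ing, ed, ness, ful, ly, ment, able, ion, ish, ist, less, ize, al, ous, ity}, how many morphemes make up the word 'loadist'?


Segmenting 'loadist' against the inventory:
  'load' -> root (morpheme 1)
  'ist' -> suffix (morpheme 2)
Total morphemes: 2

2


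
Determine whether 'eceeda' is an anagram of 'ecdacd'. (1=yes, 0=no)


Sort characters of 'eceeda': 'acdeee'
Sort characters of 'ecdacd': 'accdde'
Sorted forms differ -> they are NOT anagrams
Result: 0

0


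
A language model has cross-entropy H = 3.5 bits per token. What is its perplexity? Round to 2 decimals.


Perplexity formula: PP = 2^H
H = 3.5
PP = 2^3.5
Decompose: 2^3.5 = 2^3 * 2^0.5 = 2^3 * sqrt(2)
2^3 = 8, sqrt(2) ~ 1.4142136
PP ~ 8 * 1.4142136 = 11.3137088
Rounded to 2 decimals: 11.31

11.31


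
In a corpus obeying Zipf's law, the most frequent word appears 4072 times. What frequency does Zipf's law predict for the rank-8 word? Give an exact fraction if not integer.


Zipf's law: freq(rank) = f1 / rank
f1 = 4072, rank = 8
freq = 4072 / 8
= 509

509


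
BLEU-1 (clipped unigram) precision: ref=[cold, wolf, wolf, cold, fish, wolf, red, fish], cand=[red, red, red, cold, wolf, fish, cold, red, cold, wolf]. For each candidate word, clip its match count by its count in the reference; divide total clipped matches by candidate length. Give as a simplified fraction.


Reference word counts: {'cold': 2, 'fish': 2, 'red': 1, 'wolf': 3}
Checking each candidate word (with clipping):
  'red' -> in reference (ref count 1, used 1/1) -> match (matches: 1)
  'red' -> ref count 1 already used up (1/1) -> clipped, no match (matches: 1)
  'red' -> ref count 1 already used up (1/1) -> clipped, no match (matches: 1)
  'cold' -> in reference (ref count 2, used 1/2) -> match (matches: 2)
  'wolf' -> in reference (ref count 3, used 1/3) -> match (matches: 3)
  'fish' -> in reference (ref count 2, used 1/2) -> match (matches: 4)
  'cold' -> in reference (ref count 2, used 2/2) -> match (matches: 5)
  'red' -> ref count 1 already used up (1/1) -> clipped, no match (matches: 5)
  'cold' -> ref count 2 already used up (2/2) -> clipped, no match (matches: 5)
  'wolf' -> in reference (ref count 3, used 2/3) -> match (matches: 6)
Clipped matches: 6, Candidate length: 10
Precision = 6/10 = 3/5

3/5


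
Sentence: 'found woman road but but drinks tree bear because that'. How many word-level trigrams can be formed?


Word trigrams from [10] words:
  Trigram 1: (found woman road)
  Trigram 2: (woman road but)
  Trigram 3: (road but but)
  Trigram 4: (but but drinks)
  Trigram 5: (but drinks tree)
  Trigram 6: (drinks tree bear)
  Trigram 7: (tree bear because)
  Trigram 8: (bear because that)
Total word trigrams: 10 - 2 = 8

8


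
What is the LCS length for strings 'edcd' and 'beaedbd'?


DP table for LCS of 'edcd' and 'beaedbd':
       b  e  a  e  d  b  d
    0  0  0  0  0  0  0  0
  e 0  0  1  1  1  1  1  1
  d 0  0  1  1  1  2  2  2
  c 0  0  1  1  1  2  2  2
  d 0  0  1  1  1  2  2  3
LCS: 'edd'
LCS length = 3

3


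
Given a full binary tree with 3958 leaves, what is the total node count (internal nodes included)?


Leaf nodes (terminals): 3958
Internal nodes = n - 1 = 3958 - 1 = 3957
Total = leaves + internal = 3958 + 3957 = 7915

7915


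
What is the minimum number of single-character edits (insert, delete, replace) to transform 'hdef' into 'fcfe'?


Building DP table for s1='hdef' (len 4) and s2='fcfe' (len 4):
       f  c  f  e
    0  1  2  3  4
  h 1  1  2  3  4
  d 2  2  2  3  4
  e 3  3  3  3  3
  f 4  3  4  3  4
Edit distance = dp[4][4] = 4

4


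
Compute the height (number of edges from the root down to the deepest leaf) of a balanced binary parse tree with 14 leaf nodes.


In a balanced binary tree with n leaves the deepest leaf is ceil(log2(n)) edges below the root.
log2(14) = 3.8074
ceil(3.8074) = 4
height (edges) = 4

4


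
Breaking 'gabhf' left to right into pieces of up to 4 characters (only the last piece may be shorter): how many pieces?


'gabhf' has 5 characters.
Chunking with max size 4:
  Chunk 1: 'gabh' (positions 0-3)
  Chunk 2: 'f' (positions 4-4)
Total chunks: ceil(5 / 4) = 2

2


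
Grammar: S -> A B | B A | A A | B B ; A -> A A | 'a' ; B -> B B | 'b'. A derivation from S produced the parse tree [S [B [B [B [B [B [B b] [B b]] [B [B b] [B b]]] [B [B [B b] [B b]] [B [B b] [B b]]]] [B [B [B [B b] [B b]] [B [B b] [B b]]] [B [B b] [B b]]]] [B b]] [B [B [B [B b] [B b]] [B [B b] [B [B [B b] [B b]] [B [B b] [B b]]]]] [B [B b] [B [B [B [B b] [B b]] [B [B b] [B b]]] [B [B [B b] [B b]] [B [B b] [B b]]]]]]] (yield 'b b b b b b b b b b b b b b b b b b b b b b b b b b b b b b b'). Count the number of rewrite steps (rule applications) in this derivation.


Every bracketed nonterminal node [X ...] in the tree is produced by exactly one rule application.
Reading the tree off as a leftmost derivation:
  Step 1: S  =>  B B   (applied S -> B B)
  Step 2: B B  =>  B B B   (applied B -> B B)
  Step 3: B B B  =>  B B B B   (applied B -> B B)
  Step 4: B B B B  =>  B B B B B   (applied B -> B B)
  Step 5: B B B B B  =>  B B B B B B   (applied B -> B B)
  Step 6: B B B B B B  =>  B B B B B B B   (applied B -> B B)
  Step 7: B B B B B B B  =>  b B B B B B B   (applied B -> b)
  Step 8: b B B B B B B  =>  b b B B B B B   (applied B -> b)
  Step 9: b b B B B B B  =>  b b B B B B B B   (applied B -> B B)
  Step 10: b b B B B B B B  =>  b b b B B B B B   (applied B -> b)
  Step 11: b b b B B B B B  =>  b b b b B B B B   (applied B -> b)
  Step 12: b b b b B B B B  =>  b b b b B B B B B   (applied B -> B B)
  Step 13: b b b b B B B B B  =>  b b b b B B B B B B   (applied B -> B B)
  Step 14: b b b b B B B B B B  =>  b b b b b B B B B B   (applied B -> b)
  Step 15: b b b b b B B B B B  =>  b b b b b b B B B B   (applied B -> b)
  Step 16: b b b b b b B B B B  =>  b b b b b b B B B B B   (applied B -> B B)
  Step 17: b b b b b b B B B B B  =>  b b b b b b b B B B B   (applied B -> b)
  Step 18: b b b b b b b B B B B  =>  b b b b b b b b B B B   (applied B -> b)
  Step 19: b b b b b b b b B B B  =>  b b b b b b b b B B B B   (applied B -> B B)
  Step 20: b b b b b b b b B B B B  =>  b b b b b b b b B B B B B   (applied B -> B B)
  Step 21: b b b b b b b b B B B B B  =>  b b b b b b b b B B B B B B   (applied B -> B B)
  Step 22: b b b b b b b b B B B B B B  =>  b b b b b b b b b B B B B B   (applied B -> b)
  Step 23: b b b b b b b b b B B B B B  =>  b b b b b b b b b b B B B B   (applied B -> b)
  Step 24: b b b b b b b b b b B B B B  =>  b b b b b b b b b b B B B B B   (applied B -> B B)
  Step 25: b b b b b b b b b b B B B B B  =>  b b b b b b b b b b b B B B B   (applied B -> b)
  Step 26: b b b b b b b b b b b B B B B  =>  b b b b b b b b b b b b B B B   (applied B -> b)
  Step 27: b b b b b b b b b b b b B B B  =>  b b b b b b b b b b b b B B B B   (applied B -> B B)
  Step 28: b b b b b b b b b b b b B B B B  =>  b b b b b b b b b b b b b B B B   (applied B -> b)
  Step 29: b b b b b b b b b b b b b B B B  =>  b b b b b b b b b b b b b b B B   (applied B -> b)
  Step 30: b b b b b b b b b b b b b b B B  =>  b b b b b b b b b b b b b b b B   (applied B -> b)
  Step 31: b b b b b b b b b b b b b b b B  =>  b b b b b b b b b b b b b b b B B   (applied B -> B B)
  Step 32: b b b b b b b b b b b b b b b B B  =>  b b b b b b b b b b b b b b b B B B   (applied B -> B B)
  Step 33: b b b b b b b b b b b b b b b B B B  =>  b b b b b b b b b b b b b b b B B B B   (applied B -> B B)
  Step 34: b b b b b b b b b b b b b b b B B B B  =>  b b b b b b b b b b b b b b b b B B B   (applied B -> b)
  Step 35: b b b b b b b b b b b b b b b b B B B  =>  b b b b b b b b b b b b b b b b b B B   (applied B -> b)
  Step 36: b b b b b b b b b b b b b b b b b B B  =>  b b b b b b b b b b b b b b b b b B B B   (applied B -> B B)
  Step 37: b b b b b b b b b b b b b b b b b B B B  =>  b b b b b b b b b b b b b b b b b b B B   (applied B -> b)
  Step 38: b b b b b b b b b b b b b b b b b b B B  =>  b b b b b b b b b b b b b b b b b b B B B   (applied B -> B B)
  Step 39: b b b b b b b b b b b b b b b b b b B B B  =>  b b b b b b b b b b b b b b b b b b B B B B   (applied B -> B B)
  Step 40: b b b b b b b b b b b b b b b b b b B B B B  =>  b b b b b b b b b b b b b b b b b b b B B B   (applied B -> b)
  Step 41: b b b b b b b b b b b b b b b b b b b B B B  =>  b b b b b b b b b b b b b b b b b b b b B B   (applied B -> b)
  Step 42: b b b b b b b b b b b b b b b b b b b b B B  =>  b b b b b b b b b b b b b b b b b b b b B B B   (applied B -> B B)
  Step 43: b b b b b b b b b b b b b b b b b b b b B B B  =>  b b b b b b b b b b b b b b b b b b b b b B B   (applied B -> b)
  Step 44: b b b b b b b b b b b b b b b b b b b b b B B  =>  b b b b b b b b b b b b b b b b b b b b b b B   (applied B -> b)
  Step 45: b b b b b b b b b b b b b b b b b b b b b b B  =>  b b b b b b b b b b b b b b b b b b b b b b B B   (applied B -> B B)
  Step 46: b b b b b b b b b b b b b b b b b b b b b b B B  =>  b b b b b b b b b b b b b b b b b b b b b b b B   (applied B -> b)
  Step 47: b b b b b b b b b b b b b b b b b b b b b b b B  =>  b b b b b b b b b b b b b b b b b b b b b b b B B   (applied B -> B B)
  Step 48: b b b b b b b b b b b b b b b b b b b b b b b B B  =>  b b b b b b b b b b b b b b b b b b b b b b b B B B   (applied B -> B B)
  Step 49: b b b b b b b b b b b b b b b b b b b b b b b B B B  =>  b b b b b b b b b b b b b b b b b b b b b b b B B B B   (applied B -> B B)
  Step 50: b b b b b b b b b b b b b b b b b b b b b b b B B B B  =>  b b b b b b b b b b b b b b b b b b b b b b b b B B B   (applied B -> b)
  Step 51: b b b b b b b b b b b b b b b b b b b b b b b b B B B  =>  b b b b b b b b b b b b b b b b b b b b b b b b b B B   (applied B -> b)
  Step 52: b b b b b b b b b b b b b b b b b b b b b b b b b B B  =>  b b b b b b b b b b b b b b b b b b b b b b b b b B B B   (applied B -> B B)
  Step 53: b b b b b b b b b b b b b b b b b b b b b b b b b B B B  =>  b b b b b b b b b b b b b b b b b b b b b b b b b b B B   (applied B -> b)
  Step 54: b b b b b b b b b b b b b b b b b b b b b b b b b b B B  =>  b b b b b b b b b b b b b b b b b b b b b b b b b b b B   (applied B -> b)
  Step 55: b b b b b b b b b b b b b b b b b b b b b b b b b b b B  =>  b b b b b b b b b b b b b b b b b b b b b b b b b b b B B   (applied B -> B B)
  Step 56: b b b b b b b b b b b b b b b b b b b b b b b b b b b B B  =>  b b b b b b b b b b b b b b b b b b b b b b b b b b b B B B   (applied B -> B B)
  Step 57: b b b b b b b b b b b b b b b b b b b b b b b b b b b B B B  =>  b b b b b b b b b b b b b b b b b b b b b b b b b b b b B B   (applied B -> b)
  Step 58: b b b b b b b b b b b b b b b b b b b b b b b b b b b b B B  =>  b b b b b b b b b b b b b b b b b b b b b b b b b b b b b B   (applied B -> b)
  Step 59: b b b b b b b b b b b b b b b b b b b b b b b b b b b b b B  =>  b b b b b b b b b b b b b b b b b b b b b b b b b b b b b B B   (applied B -> B B)
  Step 60: b b b b b b b b b b b b b b b b b b b b b b b b b b b b b B B  =>  b b b b b b b b b b b b b b b b b b b b b b b b b b b b b b B   (applied B -> b)
  Step 61: b b b b b b b b b b b b b b b b b b b b b b b b b b b b b b B  =>  b b b b b b b b b b b b b b b b b b b b b b b b b b b b b b b   (applied B -> b)
Final yield: b b b b b b b b b b b b b b b b b b b b b b b b b b b b b b b
Total rewrite steps: 61

61


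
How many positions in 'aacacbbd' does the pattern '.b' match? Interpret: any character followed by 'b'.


Pattern: .b means any character followed by 'b'.
Scanning 'aacacbbd' position-by-position:
  Pos 0: window 'aa' -> no
  Pos 1: window 'ac' -> no
  Pos 2: window 'ca' -> no
  Pos 3: window 'ac' -> no
  Pos 4: window 'cb' -> MATCH
  Pos 5: window 'bb' -> MATCH
  Pos 6: window 'bd' -> no
  Pos 7: window 'd' -> no
Total matches: 2

2


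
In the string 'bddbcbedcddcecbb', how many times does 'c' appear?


Scanning 'bddbcbedcddcecbb' for 'c':
  Position 4: 'c' -> MATCH (count: 1)
  Position 8: 'c' -> MATCH (count: 2)
  Position 11: 'c' -> MATCH (count: 3)
  Position 13: 'c' -> MATCH (count: 4)
Total occurrences of 'c': 4

4


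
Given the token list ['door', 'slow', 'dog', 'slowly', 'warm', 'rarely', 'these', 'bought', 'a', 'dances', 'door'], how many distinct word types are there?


Listing all tokens and tracking unique types:
  Token 1: 'door' -> NEW (unique so far: 1)
  Token 2: 'slow' -> NEW (unique so far: 2)
  Token 3: 'dog' -> NEW (unique so far: 3)
  Token 4: 'slowly' -> NEW (unique so far: 4)
  Token 5: 'warm' -> NEW (unique so far: 5)
  Token 6: 'rarely' -> NEW (unique so far: 6)
  Token 7: 'these' -> NEW (unique so far: 7)
  Token 8: 'bought' -> NEW (unique so far: 8)
  Token 9: 'a' -> NEW (unique so far: 9)
  Token 10: 'dances' -> NEW (unique so far: 10)
  Token 11: 'door' -> duplicate (unique so far: 10)
Unique types: ('a', 'bought', 'dances', 'dog', 'door', 'rarely', 'slow', 'slowly', 'these', 'warm')
Vocabulary size: 10

10


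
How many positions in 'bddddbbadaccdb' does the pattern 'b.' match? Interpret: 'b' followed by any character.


Pattern: b. means 'b' followed by any character.
Scanning 'bddddbbadaccdb' position-by-position:
  Pos 0: window 'bd' -> MATCH
  Pos 1: window 'dd' -> no
  Pos 2: window 'dd' -> no
  Pos 3: window 'dd' -> no
  Pos 4: window 'db' -> no
  Pos 5: window 'bb' -> MATCH
  Pos 6: window 'ba' -> MATCH
  Pos 7: window 'ad' -> no
  Pos 8: window 'da' -> no
  Pos 9: window 'ac' -> no
  Pos 10: window 'cc' -> no
  Pos 11: window 'cd' -> no
  Pos 12: window 'db' -> no
  Pos 13: window 'b' -> no
Total matches: 3

3


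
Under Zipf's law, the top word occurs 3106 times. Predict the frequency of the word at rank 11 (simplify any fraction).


Zipf's law: freq(rank) = f1 / rank
f1 = 3106, rank = 11
freq = 3106 / 11
GCD(3106, 11) = 1
Simplified: 3106/11

3106/11


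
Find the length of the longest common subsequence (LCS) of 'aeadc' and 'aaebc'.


DP table for LCS of 'aeadc' and 'aaebc':
       a  a  e  b  c
    0  0  0  0  0  0
  a 0  1  1  1  1  1
  e 0  1  1  2  2  2
  a 0  1  2  2  2  2
  d 0  1  2  2  2  2
  c 0  1  2  2  2  3
LCS: 'aec'
LCS length = 3

3


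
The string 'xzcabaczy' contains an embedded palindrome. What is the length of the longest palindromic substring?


Scanning 'xzcabaczy' for palindromic substrings.
Substring at positions 1-7: 'zcabacz'.
Check: reverse('zcabacz') = 'zcabacz' -> palindrome confirmed.
Neighbouring characters ('x' / 'y') break symmetry, so it cannot extend further.
No longer palindromic substring exists; longest length = 7

7


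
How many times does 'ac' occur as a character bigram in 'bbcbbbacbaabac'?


Scanning 'bbcbbbacbaabac' for bigram 'ac':
  Position 0: 'bb' -> no
  Position 1: 'bc' -> no
  Position 2: 'cb' -> no
  Position 3: 'bb' -> no
  Position 4: 'bb' -> no
  Position 5: 'ba' -> no
  Position 6: 'ac' -> MATCH
  Position 7: 'cb' -> no
  Position 8: 'ba' -> no
  Position 9: 'aa' -> no
  Position 10: 'ab' -> no
  Position 11: 'ba' -> no
  Position 12: 'ac' -> MATCH
Total matches: 2

2


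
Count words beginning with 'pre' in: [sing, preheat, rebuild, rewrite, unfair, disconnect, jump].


Checking each word for prefix 'pre':
  'sing' -> no (count: 0)
  'preheat' -> YES, starts with 'pre' (count: 1)
  'rebuild' -> no (count: 1)
  'rewrite' -> no (count: 1)
  'unfair' -> no (count: 1)
  'disconnect' -> no (count: 1)
  'jump' -> no (count: 1)
Total with prefix 'pre': 1

1


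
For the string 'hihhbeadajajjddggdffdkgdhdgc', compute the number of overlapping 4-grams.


String 'hihhbeadajajjddggdffdkgdhdgc' has length L = 28.
Number of overlapping n-grams = L - n + 1
Substituting: 28 - 4 + 1 = 25

25


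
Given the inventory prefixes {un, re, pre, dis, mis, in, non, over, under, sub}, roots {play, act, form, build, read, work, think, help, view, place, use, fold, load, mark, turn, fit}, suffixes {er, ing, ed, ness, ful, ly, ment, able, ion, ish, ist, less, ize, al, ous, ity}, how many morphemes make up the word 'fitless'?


Segmenting 'fitless' against the inventory:
  'fit' -> root (morpheme 1)
  'less' -> suffix (morpheme 2)
Total morphemes: 2

2


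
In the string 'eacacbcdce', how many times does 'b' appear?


Scanning 'eacacbcdce' for 'b':
  Position 5: 'b' -> MATCH (count: 1)
Total occurrences of 'b': 1

1


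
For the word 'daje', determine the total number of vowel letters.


Scanning each character of 'daje':
  Position 1: 'd' -> consonant (running count: 0)
  Position 2: 'a' -> vowel (running count: 1)
  Position 3: 'j' -> consonant (running count: 1)
  Position 4: 'e' -> vowel (running count: 2)
Total vowels: 2

2


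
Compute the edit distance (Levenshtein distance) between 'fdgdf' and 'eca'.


Building DP table for s1='fdgdf' (len 5) and s2='eca' (len 3):
       e  c  a
    0  1  2  3
  f 1  1  2  3
  d 2  2  2  3
  g 3  3  3  3
  d 4  4  4  4
  f 5  5  5  5
Edit distance = dp[5][3] = 5

5


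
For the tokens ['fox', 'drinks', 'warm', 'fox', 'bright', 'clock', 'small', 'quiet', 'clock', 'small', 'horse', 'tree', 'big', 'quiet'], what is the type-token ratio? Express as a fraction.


Tokens: 14
Unique types: ('big', 'bright', 'clock', 'drinks', 'fox', 'horse', 'quiet', 'small', 'tree', 'warm') = 10
TTR = 10/14
Simplify: divide both by 2 -> 5/7
TTR = 5/7

5/7


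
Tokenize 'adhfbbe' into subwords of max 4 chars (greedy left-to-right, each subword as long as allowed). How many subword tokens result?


'adhfbbe' has 7 characters.
Chunking with max size 4:
  Chunk 1: 'adhf' (positions 0-3)
  Chunk 2: 'bbe' (positions 4-6)
Total chunks: ceil(7 / 4) = 2

2


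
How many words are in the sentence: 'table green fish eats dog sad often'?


Counting words by splitting on spaces:
  Word 1: 'table'
  Word 2: 'green'
  Word 3: 'fish'
  Word 4: 'eats'
  Word 5: 'dog'
  Word 6: 'sad'
  Word 7: 'often'
Total words: 7

7


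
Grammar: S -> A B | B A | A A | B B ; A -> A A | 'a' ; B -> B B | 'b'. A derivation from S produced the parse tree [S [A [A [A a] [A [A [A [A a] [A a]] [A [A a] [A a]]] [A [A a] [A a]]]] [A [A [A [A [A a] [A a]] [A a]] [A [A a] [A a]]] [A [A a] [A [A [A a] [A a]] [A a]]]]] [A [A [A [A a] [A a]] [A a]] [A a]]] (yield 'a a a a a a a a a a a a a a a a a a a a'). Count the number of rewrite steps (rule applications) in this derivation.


Every bracketed nonterminal node [X ...] in the tree is produced by exactly one rule application.
Reading the tree off as a leftmost derivation:
  Step 1: S  =>  A A   (applied S -> A A)
  Step 2: A A  =>  A A A   (applied A -> A A)
  Step 3: A A A  =>  A A A A   (applied A -> A A)
  Step 4: A A A A  =>  a A A A   (applied A -> a)
  Step 5: a A A A  =>  a A A A A   (applied A -> A A)
  Step 6: a A A A A  =>  a A A A A A   (applied A -> A A)
  Step 7: a A A A A A  =>  a A A A A A A   (applied A -> A A)
  Step 8: a A A A A A A  =>  a a A A A A A   (applied A -> a)
  Step 9: a a A A A A A  =>  a a a A A A A   (applied A -> a)
  Step 10: a a a A A A A  =>  a a a A A A A A   (applied A -> A A)
  Step 11: a a a A A A A A  =>  a a a a A A A A   (applied A -> a)
  Step 12: a a a a A A A A  =>  a a a a a A A A   (applied A -> a)
  Step 13: a a a a a A A A  =>  a a a a a A A A A   (applied A -> A A)
  Step 14: a a a a a A A A A  =>  a a a a a a A A A   (applied A -> a)
  Step 15: a a a a a a A A A  =>  a a a a a a a A A   (applied A -> a)
  Step 16: a a a a a a a A A  =>  a a a a a a a A A A   (applied A -> A A)
  Step 17: a a a a a a a A A A  =>  a a a a a a a A A A A   (applied A -> A A)
  Step 18: a a a a a a a A A A A  =>  a a a a a a a A A A A A   (applied A -> A A)
  Step 19: a a a a a a a A A A A A  =>  a a a a a a a A A A A A A   (applied A -> A A)
  Step 20: a a a a a a a A A A A A A  =>  a a a a a a a a A A A A A   (applied A -> a)
  Step 21: a a a a a a a a A A A A A  =>  a a a a a a a a a A A A A   (applied A -> a)
  Step 22: a a a a a a a a a A A A A  =>  a a a a a a a a a a A A A   (applied A -> a)
  Step 23: a a a a a a a a a a A A A  =>  a a a a a a a a a a A A A A   (applied A -> A A)
  Step 24: a a a a a a a a a a A A A A  =>  a a a a a a a a a a a A A A   (applied A -> a)
  Step 25: a a a a a a a a a a a A A A  =>  a a a a a a a a a a a a A A   (applied A -> a)
  Step 26: a a a a a a a a a a a a A A  =>  a a a a a a a a a a a a A A A   (applied A -> A A)
  Step 27: a a a a a a a a a a a a A A A  =>  a a a a a a a a a a a a a A A   (applied A -> a)
  Step 28: a a a a a a a a a a a a a A A  =>  a a a a a a a a a a a a a A A A   (applied A -> A A)
  Step 29: a a a a a a a a a a a a a A A A  =>  a a a a a a a a a a a a a A A A A   (applied A -> A A)
  Step 30: a a a a a a a a a a a a a A A A A  =>  a a a a a a a a a a a a a a A A A   (applied A -> a)
  Step 31: a a a a a a a a a a a a a a A A A  =>  a a a a a a a a a a a a a a a A A   (applied A -> a)
  Step 32: a a a a a a a a a a a a a a a A A  =>  a a a a a a a a a a a a a a a a A   (applied A -> a)
  Step 33: a a a a a a a a a a a a a a a a A  =>  a a a a a a a a a a a a a a a a A A   (applied A -> A A)
  Step 34: a a a a a a a a a a a a a a a a A A  =>  a a a a a a a a a a a a a a a a A A A   (applied A -> A A)
  Step 35: a a a a a a a a a a a a a a a a A A A  =>  a a a a a a a a a a a a a a a a A A A A   (applied A -> A A)
  Step 36: a a a a a a a a a a a a a a a a A A A A  =>  a a a a a a a a a a a a a a a a a A A A   (applied A -> a)
  Step 37: a a a a a a a a a a a a a a a a a A A A  =>  a a a a a a a a a a a a a a a a a a A A   (applied A -> a)
  Step 38: a a a a a a a a a a a a a a a a a a A A  =>  a a a a a a a a a a a a a a a a a a a A   (applied A -> a)
  Step 39: a a a a a a a a a a a a a a a a a a a A  =>  a a a a a a a a a a a a a a a a a a a a   (applied A -> a)
Final yield: a a a a a a a a a a a a a a a a a a a a
Total rewrite steps: 39

39


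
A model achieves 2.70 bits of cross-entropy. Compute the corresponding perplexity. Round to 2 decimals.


Perplexity formula: PP = 2^H
H = 2.70
PP = 2^2.70
Decompose: 2^2.70 = 2^2 * 2^0.70
2^2 = 4, 2^0.70 ~ 1.6245048
PP ~ 4 * 1.6245048 = 6.4980192
Rounded to 2 decimals: 6.50

6.50


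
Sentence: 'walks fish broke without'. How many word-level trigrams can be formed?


Word trigrams from [4] words:
  Trigram 1: (walks fish broke)
  Trigram 2: (fish broke without)
Total word trigrams: 4 - 2 = 2

2


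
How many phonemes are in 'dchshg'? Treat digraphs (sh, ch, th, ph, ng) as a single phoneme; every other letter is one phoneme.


Parsing 'dchshg' greedily, digraphs first:
  'd' -> consonant phoneme (phonemes so far: 1)
  'ch' -> digraph (1 consonant phoneme) (phonemes so far: 2)
  'sh' -> digraph (1 consonant phoneme) (phonemes so far: 3)
  'g' -> consonant phoneme (phonemes so far: 4)
Total phonemes: 4

4


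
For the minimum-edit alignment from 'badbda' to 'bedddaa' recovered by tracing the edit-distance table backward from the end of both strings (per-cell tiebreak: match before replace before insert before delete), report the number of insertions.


Edit distance = 3. Backtracking from cell (6, 7) with preference match > replace > insert > delete,
then listing the resulting alignment 'badbda' -> 'bedddaa' left to right:
  Step 1: keep 'b'
  Step 2: replace a->e
  Step 3: keep 'd'
  Step 4: replace b->d
  Step 5: keep 'd'
  Step 6: insert 'a' [insertion #1]
  Step 7: keep 'a'
Total insertions: 1

1


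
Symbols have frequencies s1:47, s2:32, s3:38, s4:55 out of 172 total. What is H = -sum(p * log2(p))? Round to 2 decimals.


Computing entropy H = -sum(p_i * log2(p_i)):
  s1: p = 47/172 = 0.2733, -p*log2(p) = 0.5114
  s2: p = 32/172 = 0.1860, -p*log2(p) = 0.4514
  s3: p = 38/172 = 0.2209, -p*log2(p) = 0.4813
  s4: p = 55/172 = 0.3198, -p*log2(p) = 0.5260
H = sum of terms = 1.9701
Rounded to 2 decimals: 1.97

1.97


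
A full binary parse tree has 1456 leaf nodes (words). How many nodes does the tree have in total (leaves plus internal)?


Leaf nodes (terminals): 1456
Internal nodes = n - 1 = 1456 - 1 = 1455
Total = leaves + internal = 1456 + 1455 = 2911

2911


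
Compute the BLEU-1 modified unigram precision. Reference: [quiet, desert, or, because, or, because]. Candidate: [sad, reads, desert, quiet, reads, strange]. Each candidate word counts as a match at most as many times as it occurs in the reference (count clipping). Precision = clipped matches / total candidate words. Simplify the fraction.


Reference word counts: {'because': 2, 'desert': 1, 'or': 2, 'quiet': 1}
Checking each candidate word (with clipping):
  'sad' -> not in reference -> no match (matches: 0)
  'reads' -> not in reference -> no match (matches: 0)
  'desert' -> in reference (ref count 1, used 1/1) -> match (matches: 1)
  'quiet' -> in reference (ref count 1, used 1/1) -> match (matches: 2)
  'reads' -> not in reference -> no match (matches: 2)
  'strange' -> not in reference -> no match (matches: 2)
Clipped matches: 2, Candidate length: 6
Precision = 2/6 = 1/3

1/3


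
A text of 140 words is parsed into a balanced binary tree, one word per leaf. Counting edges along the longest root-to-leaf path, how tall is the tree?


In a balanced binary tree with n leaves the deepest leaf is ceil(log2(n)) edges below the root.
log2(140) = 7.1293
ceil(7.1293) = 8
height (edges) = 8

8


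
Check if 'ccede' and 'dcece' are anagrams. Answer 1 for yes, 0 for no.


Sort characters of 'ccede': 'ccdee'
Sort characters of 'dcece': 'ccdee'
Sorted forms match -> they ARE anagrams
Result: 1

1


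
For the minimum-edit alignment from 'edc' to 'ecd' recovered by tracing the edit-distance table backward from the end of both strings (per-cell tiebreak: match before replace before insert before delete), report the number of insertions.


Edit distance = 2. Backtracking from cell (3, 3) with preference match > replace > insert > delete,
then listing the resulting alignment 'edc' -> 'ecd' left to right:
  Step 1: keep 'e'
  Step 2: replace d->c
  Step 3: replace c->d
Total insertions: 0

0


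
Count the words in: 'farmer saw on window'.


Counting words by splitting on spaces:
  Word 1: 'farmer'
  Word 2: 'saw'
  Word 3: 'on'
  Word 4: 'window'
Total words: 4

4


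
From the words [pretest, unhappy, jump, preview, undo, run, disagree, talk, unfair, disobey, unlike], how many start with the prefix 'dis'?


Checking each word for prefix 'dis':
  'pretest' -> no (count: 0)
  'unhappy' -> no (count: 0)
  'jump' -> no (count: 0)
  'preview' -> no (count: 0)
  'undo' -> no (count: 0)
  'run' -> no (count: 0)
  'disagree' -> YES, starts with 'dis' (count: 1)
  'talk' -> no (count: 1)
  'unfair' -> no (count: 1)
  'disobey' -> YES, starts with 'dis' (count: 2)
  'unlike' -> no (count: 2)
Total with prefix 'dis': 2

2


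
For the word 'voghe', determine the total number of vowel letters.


Scanning each character of 'voghe':
  Position 1: 'v' -> consonant (running count: 0)
  Position 2: 'o' -> vowel (running count: 1)
  Position 3: 'g' -> consonant (running count: 1)
  Position 4: 'h' -> consonant (running count: 1)
  Position 5: 'e' -> vowel (running count: 2)
Total vowels: 2

2


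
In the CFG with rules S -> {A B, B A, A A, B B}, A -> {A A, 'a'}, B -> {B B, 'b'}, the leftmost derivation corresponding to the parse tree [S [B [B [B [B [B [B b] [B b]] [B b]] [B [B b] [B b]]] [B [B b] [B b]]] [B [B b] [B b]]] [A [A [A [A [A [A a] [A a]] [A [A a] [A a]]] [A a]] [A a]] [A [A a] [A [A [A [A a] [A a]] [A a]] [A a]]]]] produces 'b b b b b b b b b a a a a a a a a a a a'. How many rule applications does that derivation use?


Every bracketed nonterminal node [X ...] in the tree is produced by exactly one rule application.
Reading the tree off as a leftmost derivation:
  Step 1: S  =>  B A   (applied S -> B A)
  Step 2: B A  =>  B B A   (applied B -> B B)
  Step 3: B B A  =>  B B B A   (applied B -> B B)
  Step 4: B B B A  =>  B B B B A   (applied B -> B B)
  Step 5: B B B B A  =>  B B B B B A   (applied B -> B B)
  Step 6: B B B B B A  =>  B B B B B B A   (applied B -> B B)
  Step 7: B B B B B B A  =>  b B B B B B A   (applied B -> b)
  Step 8: b B B B B B A  =>  b b B B B B A   (applied B -> b)
  Step 9: b b B B B B A  =>  b b b B B B A   (applied B -> b)
  Step 10: b b b B B B A  =>  b b b B B B B A   (applied B -> B B)
  Step 11: b b b B B B B A  =>  b b b b B B B A   (applied B -> b)
  Step 12: b b b b B B B A  =>  b b b b b B B A   (applied B -> b)
  Step 13: b b b b b B B A  =>  b b b b b B B B A   (applied B -> B B)
  Step 14: b b b b b B B B A  =>  b b b b b b B B A   (applied B -> b)
  Step 15: b b b b b b B B A  =>  b b b b b b b B A   (applied B -> b)
  Step 16: b b b b b b b B A  =>  b b b b b b b B B A   (applied B -> B B)
  Step 17: b b b b b b b B B A  =>  b b b b b b b b B A   (applied B -> b)
  Step 18: b b b b b b b b B A  =>  b b b b b b b b b A   (applied B -> b)
  Step 19: b b b b b b b b b A  =>  b b b b b b b b b A A   (applied A -> A A)
  Step 20: b b b b b b b b b A A  =>  b b b b b b b b b A A A   (applied A -> A A)
  Step 21: b b b b b b b b b A A A  =>  b b b b b b b b b A A A A   (applied A -> A A)
  Step 22: b b b b b b b b b A A A A  =>  b b b b b b b b b A A A A A   (applied A -> A A)
  Step 23: b b b b b b b b b A A A A A  =>  b b b b b b b b b A A A A A A   (applied A -> A A)
  Step 24: b b b b b b b b b A A A A A A  =>  b b b b b b b b b a A A A A A   (applied A -> a)
  Step 25: b b b b b b b b b a A A A A A  =>  b b b b b b b b b a a A A A A   (applied A -> a)
  Step 26: b b b b b b b b b a a A A A A  =>  b b b b b b b b b a a A A A A A   (applied A -> A A)
  Step 27: b b b b b b b b b a a A A A A A  =>  b b b b b b b b b a a a A A A A   (applied A -> a)
  Step 28: b b b b b b b b b a a a A A A A  =>  b b b b b b b b b a a a a A A A   (applied A -> a)
  Step 29: b b b b b b b b b a a a a A A A  =>  b b b b b b b b b a a a a a A A   (applied A -> a)
  Step 30: b b b b b b b b b a a a a a A A  =>  b b b b b b b b b a a a a a a A   (applied A -> a)
  Step 31: b b b b b b b b b a a a a a a A  =>  b b b b b b b b b a a a a a a A A   (applied A -> A A)
  Step 32: b b b b b b b b b a a a a a a A A  =>  b b b b b b b b b a a a a a a a A   (applied A -> a)
  Step 33: b b b b b b b b b a a a a a a a A  =>  b b b b b b b b b a a a a a a a A A   (applied A -> A A)
  Step 34: b b b b b b b b b a a a a a a a A A  =>  b b b b b b b b b a a a a a a a A A A   (applied A -> A A)
  Step 35: b b b b b b b b b a a a a a a a A A A  =>  b b b b b b b b b a a a a a a a A A A A   (applied A -> A A)
  Step 36: b b b b b b b b b a a a a a a a A A A A  =>  b b b b b b b b b a a a a a a a a A A A   (applied A -> a)
  Step 37: b b b b b b b b b a a a a a a a a A A A  =>  b b b b b b b b b a a a a a a a a a A A   (applied A -> a)
  Step 38: b b b b b b b b b a a a a a a a a a A A  =>  b b b b b b b b b a a a a a a a a a a A   (applied A -> a)
  Step 39: b b b b b b b b b a a a a a a a a a a A  =>  b b b b b b b b b a a a a a a a a a a a   (applied A -> a)
Final yield: b b b b b b b b b a a a a a a a a a a a
Total rewrite steps: 39

39


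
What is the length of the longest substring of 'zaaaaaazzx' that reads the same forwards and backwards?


Scanning 'zaaaaaazzx' for palindromic substrings.
Substring at positions 0-7: 'zaaaaaaz'.
Check: reverse('zaaaaaaz') = 'zaaaaaaz' -> palindrome confirmed.
Neighbouring characters ('-' / 'z') break symmetry, so it cannot extend further.
No longer palindromic substring exists; longest length = 8

8


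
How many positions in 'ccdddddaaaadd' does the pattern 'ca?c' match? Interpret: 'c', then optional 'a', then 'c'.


Pattern: ca?c means 'c', then optional 'a', then 'c'.
Scanning 'ccdddddaaaadd' position-by-position:
  Pos 0: window 'ccd' -> MATCH
  Pos 1: window 'cdd' -> no
  Pos 2: window 'ddd' -> no
  Pos 3: window 'ddd' -> no
  Pos 4: window 'ddd' -> no
  Pos 5: window 'dda' -> no
  Pos 6: window 'daa' -> no
  Pos 7: window 'aaa' -> no
  Pos 8: window 'aaa' -> no
  Pos 9: window 'aad' -> no
  Pos 10: window 'add' -> no
  Pos 11: window 'dd' -> no
  Pos 12: window 'd' -> no
Total matches: 1

1


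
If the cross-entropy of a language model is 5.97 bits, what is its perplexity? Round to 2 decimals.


Perplexity formula: PP = 2^H
H = 5.97
PP = 2^5.97
Decompose: 2^5.97 = 2^5 * 2^0.97
2^5 = 32, 2^0.97 ~ 1.9588406
PP ~ 32 * 1.9588406 = 62.6828992
Rounded to 2 decimals: 62.68

62.68


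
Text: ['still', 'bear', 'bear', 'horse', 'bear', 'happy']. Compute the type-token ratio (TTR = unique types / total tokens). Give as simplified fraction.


Tokens: 6
Unique types: ('bear', 'happy', 'horse', 'still') = 4
TTR = 4/6
Simplify: divide both by 2 -> 2/3
TTR = 2/3

2/3


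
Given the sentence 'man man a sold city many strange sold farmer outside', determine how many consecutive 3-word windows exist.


Word trigrams from [10] words:
  Trigram 1: (man man a)
  Trigram 2: (man a sold)
  Trigram 3: (a sold city)
  Trigram 4: (sold city many)
  Trigram 5: (city many strange)
  Trigram 6: (many strange sold)
  Trigram 7: (strange sold farmer)
  Trigram 8: (sold farmer outside)
Total word trigrams: 10 - 2 = 8

8


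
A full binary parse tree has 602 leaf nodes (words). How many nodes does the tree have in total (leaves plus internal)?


Leaf nodes (terminals): 602
Internal nodes = n - 1 = 602 - 1 = 601
Total = leaves + internal = 602 + 601 = 1203

1203


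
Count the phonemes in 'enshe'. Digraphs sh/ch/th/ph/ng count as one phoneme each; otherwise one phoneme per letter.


Parsing 'enshe' greedily, digraphs first:
  'e' -> vowel phoneme (phonemes so far: 1)
  'n' -> consonant phoneme (phonemes so far: 2)
  'sh' -> digraph (1 consonant phoneme) (phonemes so far: 3)
  'e' -> vowel phoneme (phonemes so far: 4)
Total phonemes: 4

4


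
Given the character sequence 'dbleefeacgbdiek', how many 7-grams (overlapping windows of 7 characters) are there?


String 'dbleefeacgbdiek' has length L = 15.
Number of overlapping n-grams = L - n + 1
Substituting: 15 - 7 + 1 = 9

9
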